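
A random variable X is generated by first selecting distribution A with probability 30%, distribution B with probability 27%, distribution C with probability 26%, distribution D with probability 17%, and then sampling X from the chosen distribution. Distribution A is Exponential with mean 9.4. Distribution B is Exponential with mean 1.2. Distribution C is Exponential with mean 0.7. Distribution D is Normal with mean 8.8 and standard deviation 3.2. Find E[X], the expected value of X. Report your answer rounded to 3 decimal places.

Component means — A: 9.4; B: 1.2; C: 0.7; D: 8.8.
E[X] = 0.3·9.4 + 0.27·1.2 + 0.26·0.7 + 0.17·8.8 = 4.822.

4.822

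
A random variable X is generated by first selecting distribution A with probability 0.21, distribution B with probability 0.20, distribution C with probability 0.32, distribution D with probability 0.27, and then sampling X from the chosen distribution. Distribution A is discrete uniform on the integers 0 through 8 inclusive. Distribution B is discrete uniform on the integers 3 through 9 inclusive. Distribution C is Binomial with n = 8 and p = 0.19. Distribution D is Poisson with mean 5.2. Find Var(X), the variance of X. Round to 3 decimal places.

7.150

Per component, A: μ=4, E[X²]=22.6667; B: μ=6, E[X²]=40; C: μ=1.52, E[X²]=3.5416; D: μ=5.2, E[X²]=32.24.
E[X] = 0.21·4 + 0.2·6 + 0.32·1.52 + 0.27·5.2 = 3.9304.
E[X²] = 0.21·22.6667 + 0.2·40 + 0.32·3.5416 + 0.27·32.24 = 22.5981.
Var(X) = E[X²] − (E[X])² = 22.5981 − 15.448 = 7.15007.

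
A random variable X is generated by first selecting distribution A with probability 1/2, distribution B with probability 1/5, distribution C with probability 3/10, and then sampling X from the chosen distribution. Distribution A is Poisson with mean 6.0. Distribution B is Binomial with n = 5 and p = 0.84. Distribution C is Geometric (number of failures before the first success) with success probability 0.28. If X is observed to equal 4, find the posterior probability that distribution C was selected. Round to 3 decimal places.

0.133

Likelihoods P(X=4 | ·): A: 0.133853; B: 0.398297; C: 0.0752468.
Posterior ∝ prior × likelihood. Numerator for C: 0.3·0.0752468 = 0.022574.
Normalizing constant: 0.5·0.133853 + 0.2·0.398297 + 0.3·0.0752468 = 0.16916.
P(C | observation) = 0.022574 / 0.16916 = 0.133448.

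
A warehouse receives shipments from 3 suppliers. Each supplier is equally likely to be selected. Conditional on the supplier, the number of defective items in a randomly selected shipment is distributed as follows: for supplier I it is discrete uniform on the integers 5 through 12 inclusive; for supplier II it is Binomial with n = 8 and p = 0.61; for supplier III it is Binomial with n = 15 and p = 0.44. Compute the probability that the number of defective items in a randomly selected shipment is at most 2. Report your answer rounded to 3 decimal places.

0.019

Conditional on each supplier, P(X ≤ 2): I: 0; II: 0.0438932; III: 0.0129635.
By total probability, P(X ≤ 2) = 0.333333·0 + 0.333333·0.0438932 + 0.333333·0.0129635 = 0.0189522.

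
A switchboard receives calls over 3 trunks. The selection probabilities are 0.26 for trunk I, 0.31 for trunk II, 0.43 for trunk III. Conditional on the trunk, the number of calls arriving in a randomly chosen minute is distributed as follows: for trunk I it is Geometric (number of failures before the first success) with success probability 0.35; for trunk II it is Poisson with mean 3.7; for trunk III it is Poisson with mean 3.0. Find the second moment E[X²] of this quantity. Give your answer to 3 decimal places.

For each component E[X²] = Var + (mean)², giving I: 8.7551; II: 17.39; III: 12.
Overall E[X²] = 0.26·8.7551 + 0.31·17.39 + 0.43·12 = 12.8272.

12.827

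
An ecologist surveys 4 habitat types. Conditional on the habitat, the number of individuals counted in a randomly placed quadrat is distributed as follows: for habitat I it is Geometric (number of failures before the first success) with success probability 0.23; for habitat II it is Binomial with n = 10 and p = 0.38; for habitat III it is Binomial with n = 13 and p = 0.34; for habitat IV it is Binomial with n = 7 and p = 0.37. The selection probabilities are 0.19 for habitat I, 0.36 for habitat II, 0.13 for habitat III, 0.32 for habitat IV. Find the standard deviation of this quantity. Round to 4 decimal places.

2.2177

Per component, I: μ=3.34783, E[X²]=25.7637; II: μ=3.8, E[X²]=16.796; III: μ=4.42, E[X²]=22.4536; IV: μ=2.59, E[X²]=8.3398.
E[X] = 0.19·3.34783 + 0.36·3.8 + 0.13·4.42 + 0.32·2.59 = 3.40749.
E[X²] = 0.19·25.7637 + 0.36·16.796 + 0.13·22.4536 + 0.32·8.3398 = 16.5294.
Var(X) = E[X²] − (E[X])² = 16.5294 − 11.611 = 4.9184.
SD(X) = √4.9184 = 2.21775.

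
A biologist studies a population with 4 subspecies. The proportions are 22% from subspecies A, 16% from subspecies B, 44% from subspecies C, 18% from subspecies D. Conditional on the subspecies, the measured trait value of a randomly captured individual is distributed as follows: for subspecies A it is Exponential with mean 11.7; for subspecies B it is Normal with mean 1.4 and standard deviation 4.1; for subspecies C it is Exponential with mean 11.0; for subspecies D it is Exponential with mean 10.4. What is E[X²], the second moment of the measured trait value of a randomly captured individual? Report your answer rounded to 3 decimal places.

208.652

For each component E[X²] = Var + (mean)², giving A: 273.78; B: 18.77; C: 242; D: 216.32.
Overall E[X²] = 0.22·273.78 + 0.16·18.77 + 0.44·242 + 0.18·216.32 = 208.652.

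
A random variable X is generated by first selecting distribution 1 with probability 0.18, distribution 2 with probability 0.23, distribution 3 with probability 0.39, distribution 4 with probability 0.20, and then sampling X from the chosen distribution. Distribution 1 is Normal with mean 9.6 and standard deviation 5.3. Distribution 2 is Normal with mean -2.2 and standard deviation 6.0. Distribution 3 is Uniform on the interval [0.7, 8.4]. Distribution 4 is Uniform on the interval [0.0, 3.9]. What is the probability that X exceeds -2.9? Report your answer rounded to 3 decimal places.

0.894

Conditional on each component, P(X > -2.9): 1: 0.990825; 2: 0.546438; 3: 1; 4: 1.
By total probability, P(X > -2.9) = 0.18·0.990825 + 0.23·0.546438 + 0.39·1 + 0.2·1 = 0.894029.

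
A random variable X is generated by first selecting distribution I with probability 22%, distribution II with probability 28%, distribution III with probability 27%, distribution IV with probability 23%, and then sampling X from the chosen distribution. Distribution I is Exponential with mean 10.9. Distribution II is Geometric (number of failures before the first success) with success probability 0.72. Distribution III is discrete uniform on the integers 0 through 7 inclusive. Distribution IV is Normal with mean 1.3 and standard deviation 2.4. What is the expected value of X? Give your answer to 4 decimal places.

3.7509

Component means — I: 10.9; II: 0.388889; III: 3.5; IV: 1.3.
E[X] = 0.22·10.9 + 0.28·0.388889 + 0.27·3.5 + 0.23·1.3 = 3.75089.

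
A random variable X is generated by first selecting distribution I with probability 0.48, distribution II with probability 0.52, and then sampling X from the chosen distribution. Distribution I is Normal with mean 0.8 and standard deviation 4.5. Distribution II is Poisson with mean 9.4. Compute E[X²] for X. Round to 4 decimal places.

60.8624

For each component E[X²] = Var + (mean)², giving I: 20.89; II: 97.76.
Overall E[X²] = 0.48·20.89 + 0.52·97.76 = 60.8624.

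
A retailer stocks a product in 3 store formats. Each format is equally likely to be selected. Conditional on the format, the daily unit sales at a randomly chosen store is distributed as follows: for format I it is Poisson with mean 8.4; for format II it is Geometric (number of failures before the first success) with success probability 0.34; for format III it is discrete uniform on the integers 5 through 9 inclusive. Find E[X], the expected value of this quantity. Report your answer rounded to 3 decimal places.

Component means — I: 8.4; II: 1.94118; III: 7.
E[X] = 0.333333·8.4 + 0.333333·1.94118 + 0.333333·7 = 5.78039.

5.780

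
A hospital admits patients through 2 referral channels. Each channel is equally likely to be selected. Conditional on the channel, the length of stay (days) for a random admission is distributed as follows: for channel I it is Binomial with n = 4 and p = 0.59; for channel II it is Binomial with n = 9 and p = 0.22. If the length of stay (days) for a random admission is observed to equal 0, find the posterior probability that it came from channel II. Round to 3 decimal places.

Likelihoods P(X=0 | ·): I: 0.0282576; II: 0.106869.
Posterior ∝ prior × likelihood. Numerator for II: 0.5·0.106869 = 0.0534345.
Normalizing constant: 0.5·0.0282576 + 0.5·0.106869 = 0.0675633.
P(II | observation) = 0.0534345 / 0.0675633 = 0.79088.

0.791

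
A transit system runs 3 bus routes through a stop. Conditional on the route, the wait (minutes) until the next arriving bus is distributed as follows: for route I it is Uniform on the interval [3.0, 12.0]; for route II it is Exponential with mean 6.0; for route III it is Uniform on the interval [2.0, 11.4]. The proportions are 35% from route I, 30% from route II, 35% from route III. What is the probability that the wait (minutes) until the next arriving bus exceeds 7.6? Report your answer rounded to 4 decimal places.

Conditional on each route, P(X > 7.6): I: 0.488889; II: 0.281769; III: 0.404255.
By total probability, P(X > 7.6) = 0.35·0.488889 + 0.3·0.281769 + 0.35·0.404255 = 0.397131.

0.3971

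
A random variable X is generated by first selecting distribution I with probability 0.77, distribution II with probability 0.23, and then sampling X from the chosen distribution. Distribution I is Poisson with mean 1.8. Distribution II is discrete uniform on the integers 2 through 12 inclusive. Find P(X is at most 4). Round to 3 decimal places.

Conditional on each component, P(X ≤ 4): I: 0.963593; II: 0.272727.
By total probability, P(X ≤ 4) = 0.77·0.963593 + 0.23·0.272727 = 0.804694.

0.805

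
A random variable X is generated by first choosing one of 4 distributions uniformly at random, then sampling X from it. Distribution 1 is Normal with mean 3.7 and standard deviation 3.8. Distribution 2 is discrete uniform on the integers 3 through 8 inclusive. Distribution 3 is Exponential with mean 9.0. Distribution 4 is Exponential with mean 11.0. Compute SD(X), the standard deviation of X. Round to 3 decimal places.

Per component, 1: μ=3.7, E[X²]=28.13; 2: μ=5.5, E[X²]=33.1667; 3: μ=9, E[X²]=162; 4: μ=11, E[X²]=242.
E[X] = 0.25·3.7 + 0.25·5.5 + 0.25·9 + 0.25·11 = 7.3.
E[X²] = 0.25·28.13 + 0.25·33.1667 + 0.25·162 + 0.25·242 = 116.324.
Var(X) = E[X²] − (E[X])² = 116.324 − 53.29 = 63.0342.
SD(X) = √63.0342 = 7.93941.

7.939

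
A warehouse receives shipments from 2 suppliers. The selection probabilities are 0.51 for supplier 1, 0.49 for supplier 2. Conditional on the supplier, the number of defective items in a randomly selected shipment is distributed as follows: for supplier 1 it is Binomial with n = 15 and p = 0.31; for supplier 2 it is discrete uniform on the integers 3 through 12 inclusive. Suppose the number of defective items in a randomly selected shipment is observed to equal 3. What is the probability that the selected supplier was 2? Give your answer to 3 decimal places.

Likelihoods P(X=3 | ·): 1: 0.157865; 2: 0.1.
Posterior ∝ prior × likelihood. Numerator for 2: 0.49·0.1 = 0.049.
Normalizing constant: 0.51·0.157865 + 0.49·0.1 = 0.129511.
P(2 | observation) = 0.049 / 0.129511 = 0.378346.

0.378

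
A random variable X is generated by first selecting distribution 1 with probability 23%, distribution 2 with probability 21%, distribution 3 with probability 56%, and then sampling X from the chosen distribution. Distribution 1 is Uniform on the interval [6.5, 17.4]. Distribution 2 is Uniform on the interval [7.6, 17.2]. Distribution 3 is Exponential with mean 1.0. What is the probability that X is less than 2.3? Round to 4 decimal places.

0.5039

Conditional on each component, P(X < 2.3): 1: 0; 2: 0; 3: 0.899741.
By total probability, P(X < 2.3) = 0.23·0 + 0.21·0 + 0.56·0.899741 = 0.503855.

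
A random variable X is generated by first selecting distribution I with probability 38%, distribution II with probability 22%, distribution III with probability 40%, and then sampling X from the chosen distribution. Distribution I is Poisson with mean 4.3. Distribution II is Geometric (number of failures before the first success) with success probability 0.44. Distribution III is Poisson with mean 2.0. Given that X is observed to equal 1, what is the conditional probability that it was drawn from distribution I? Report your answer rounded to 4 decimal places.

Likelihoods P(X=1 | ·): I: 0.0583448; II: 0.2464; III: 0.270671.
Posterior ∝ prior × likelihood. Numerator for I: 0.38·0.0583448 = 0.022171.
Normalizing constant: 0.38·0.0583448 + 0.22·0.2464 + 0.4·0.270671 = 0.184647.
P(I | observation) = 0.022171 / 0.184647 = 0.120072.

0.1201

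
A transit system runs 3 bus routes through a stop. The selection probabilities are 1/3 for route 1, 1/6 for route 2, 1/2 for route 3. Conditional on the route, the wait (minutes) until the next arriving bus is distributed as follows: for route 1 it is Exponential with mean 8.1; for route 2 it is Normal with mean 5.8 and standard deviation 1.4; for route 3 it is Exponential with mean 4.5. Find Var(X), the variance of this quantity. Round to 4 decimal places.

Per component, 1: μ=8.1, E[X²]=131.22; 2: μ=5.8, E[X²]=35.6; 3: μ=4.5, E[X²]=40.5.
E[X] = 0.333333·8.1 + 0.166667·5.8 + 0.5·4.5 = 5.91667.
E[X²] = 0.333333·131.22 + 0.166667·35.6 + 0.5·40.5 = 69.9233.
Var(X) = E[X²] − (E[X])² = 69.9233 − 35.0069 = 34.9164.

34.9164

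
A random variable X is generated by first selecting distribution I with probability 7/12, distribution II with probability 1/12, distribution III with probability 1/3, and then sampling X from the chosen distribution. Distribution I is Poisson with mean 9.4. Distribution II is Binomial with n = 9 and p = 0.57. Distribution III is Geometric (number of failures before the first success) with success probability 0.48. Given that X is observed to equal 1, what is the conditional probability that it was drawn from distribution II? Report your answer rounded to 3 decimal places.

0.006

Likelihoods P(X=1 | ·): I: 0.000777606; II: 0.00599605; III: 0.2496.
Posterior ∝ prior × likelihood. Numerator for II: 0.0833333·0.00599605 = 0.000499671.
Normalizing constant: 0.583333·0.000777606 + 0.0833333·0.00599605 + 0.333333·0.2496 = 0.0841533.
P(II | observation) = 0.000499671 / 0.0841533 = 0.00593762.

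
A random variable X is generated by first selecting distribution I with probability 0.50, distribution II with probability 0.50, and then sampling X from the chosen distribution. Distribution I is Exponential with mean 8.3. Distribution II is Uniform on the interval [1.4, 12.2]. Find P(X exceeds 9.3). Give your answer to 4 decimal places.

0.2973

Conditional on each component, P(X > 9.3): I: 0.326123; II: 0.268519.
By total probability, P(X > 9.3) = 0.5·0.326123 + 0.5·0.268519 = 0.297321.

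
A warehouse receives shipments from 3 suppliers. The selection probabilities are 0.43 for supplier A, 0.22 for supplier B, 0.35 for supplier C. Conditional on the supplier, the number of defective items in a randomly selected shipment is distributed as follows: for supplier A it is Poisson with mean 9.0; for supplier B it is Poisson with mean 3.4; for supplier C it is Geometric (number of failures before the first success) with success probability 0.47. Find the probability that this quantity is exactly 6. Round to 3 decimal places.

0.059

Conditional on each supplier, P(X = 6): A: 0.0910903; B: 0.0716044; C: 0.0104172.
By total probability, P(X = 6) = 0.43·0.0910903 + 0.22·0.0716044 + 0.35·0.0104172 = 0.0585678.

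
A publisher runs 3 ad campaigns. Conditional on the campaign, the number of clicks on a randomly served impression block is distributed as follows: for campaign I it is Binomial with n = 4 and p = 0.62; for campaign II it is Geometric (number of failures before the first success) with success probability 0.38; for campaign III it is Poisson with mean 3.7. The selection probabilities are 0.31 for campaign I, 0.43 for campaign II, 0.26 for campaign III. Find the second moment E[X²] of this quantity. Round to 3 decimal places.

9.711

For each component E[X²] = Var + (mean)², giving I: 7.0928; II: 6.95568; III: 17.39.
Overall E[X²] = 0.31·7.0928 + 0.43·6.95568 + 0.26·17.39 = 9.71111.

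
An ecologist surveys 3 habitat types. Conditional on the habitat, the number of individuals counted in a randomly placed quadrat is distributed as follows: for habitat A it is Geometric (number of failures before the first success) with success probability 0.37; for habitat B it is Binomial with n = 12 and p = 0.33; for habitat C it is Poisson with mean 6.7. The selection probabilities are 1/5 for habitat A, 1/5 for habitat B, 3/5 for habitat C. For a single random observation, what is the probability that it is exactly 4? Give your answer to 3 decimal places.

Conditional on each habitat, P(X = 4): A: 0.058286; B: 0.238374; C: 0.103351.
By total probability, P(X = 4) = 0.2·0.058286 + 0.2·0.238374 + 0.6·0.103351 = 0.121343.

0.121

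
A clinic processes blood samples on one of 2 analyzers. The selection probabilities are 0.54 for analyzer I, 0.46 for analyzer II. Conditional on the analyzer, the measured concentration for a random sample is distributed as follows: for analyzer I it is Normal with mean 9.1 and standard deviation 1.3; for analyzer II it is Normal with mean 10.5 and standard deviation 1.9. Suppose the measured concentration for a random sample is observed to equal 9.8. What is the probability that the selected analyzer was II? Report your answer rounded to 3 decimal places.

0.386

Likelihoods f(9.8 | ·): I: 0.265465; II: 0.196192.
Posterior ∝ prior × likelihood. Numerator for II: 0.46·0.196192 = 0.0902485.
Normalizing constant: 0.54·0.265465 + 0.46·0.196192 = 0.233599.
P(II | observation) = 0.0902485 / 0.233599 = 0.386339.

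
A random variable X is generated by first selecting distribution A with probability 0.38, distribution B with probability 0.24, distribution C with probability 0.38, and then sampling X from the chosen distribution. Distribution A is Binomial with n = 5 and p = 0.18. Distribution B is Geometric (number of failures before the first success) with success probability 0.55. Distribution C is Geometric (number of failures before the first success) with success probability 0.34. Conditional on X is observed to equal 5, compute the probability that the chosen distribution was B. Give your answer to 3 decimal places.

Likelihoods P(X=5 | ·): A: 0.000188957; B: 0.010149; C: 0.0425793.
Posterior ∝ prior × likelihood. Numerator for B: 0.24·0.010149 = 0.00243577.
Normalizing constant: 0.38·0.000188957 + 0.24·0.010149 + 0.38·0.0425793 = 0.0186877.
P(B | observation) = 0.00243577 / 0.0186877 = 0.130341.

0.130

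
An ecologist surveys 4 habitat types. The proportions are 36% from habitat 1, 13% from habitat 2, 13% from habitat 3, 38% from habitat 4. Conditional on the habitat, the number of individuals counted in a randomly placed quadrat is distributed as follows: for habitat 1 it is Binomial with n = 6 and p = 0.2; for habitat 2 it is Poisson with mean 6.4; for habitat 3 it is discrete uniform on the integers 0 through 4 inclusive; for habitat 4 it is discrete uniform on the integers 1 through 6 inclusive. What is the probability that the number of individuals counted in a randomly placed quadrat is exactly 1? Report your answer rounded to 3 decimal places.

0.232

Conditional on each habitat, P(X = 1): 1: 0.393216; 2: 0.010634; 3: 0.2; 4: 0.166667.
By total probability, P(X = 1) = 0.36·0.393216 + 0.13·0.010634 + 0.13·0.2 + 0.38·0.166667 = 0.232274.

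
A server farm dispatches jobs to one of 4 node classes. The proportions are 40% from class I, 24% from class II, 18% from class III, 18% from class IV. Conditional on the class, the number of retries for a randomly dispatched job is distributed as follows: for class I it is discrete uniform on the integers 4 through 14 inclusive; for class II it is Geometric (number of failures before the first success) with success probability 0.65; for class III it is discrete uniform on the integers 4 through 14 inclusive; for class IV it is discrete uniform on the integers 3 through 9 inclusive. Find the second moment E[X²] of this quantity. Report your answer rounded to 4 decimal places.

60.2484

For each component E[X²] = Var + (mean)², giving I: 91; II: 1.11834; III: 91; IV: 40.
Overall E[X²] = 0.4·91 + 0.24·1.11834 + 0.18·91 + 0.18·40 = 60.2484.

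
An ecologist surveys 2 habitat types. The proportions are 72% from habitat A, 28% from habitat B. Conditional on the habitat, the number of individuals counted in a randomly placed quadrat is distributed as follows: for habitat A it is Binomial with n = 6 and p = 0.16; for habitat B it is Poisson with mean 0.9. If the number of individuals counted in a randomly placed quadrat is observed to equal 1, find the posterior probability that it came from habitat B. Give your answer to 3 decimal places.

0.262

Likelihoods P(X=1 | ·): A: 0.401483; B: 0.365913.
Posterior ∝ prior × likelihood. Numerator for B: 0.28·0.365913 = 0.102456.
Normalizing constant: 0.72·0.401483 + 0.28·0.365913 = 0.391524.
P(B | observation) = 0.102456 / 0.391524 = 0.261684.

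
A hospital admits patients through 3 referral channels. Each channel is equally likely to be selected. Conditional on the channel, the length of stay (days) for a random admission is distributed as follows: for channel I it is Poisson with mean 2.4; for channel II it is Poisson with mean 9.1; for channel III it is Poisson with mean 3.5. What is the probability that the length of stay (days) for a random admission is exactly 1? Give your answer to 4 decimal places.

0.1081

Conditional on each channel, P(X = 1): I: 0.217723; II: 0.00101616; III: 0.105691.
By total probability, P(X = 1) = 0.333333·0.217723 + 0.333333·0.00101616 + 0.333333·0.105691 = 0.108143.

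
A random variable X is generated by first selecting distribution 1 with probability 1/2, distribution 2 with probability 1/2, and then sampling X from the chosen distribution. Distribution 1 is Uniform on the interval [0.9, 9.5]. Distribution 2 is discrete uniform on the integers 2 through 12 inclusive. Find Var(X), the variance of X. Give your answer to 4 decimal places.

Per component, 1: μ=5.2, E[X²]=33.2033; 2: μ=7, E[X²]=59.
E[X] = 0.5·5.2 + 0.5·7 = 6.1.
E[X²] = 0.5·33.2033 + 0.5·59 = 46.1017.
Var(X) = E[X²] − (E[X])² = 46.1017 − 37.21 = 8.89167.

8.8917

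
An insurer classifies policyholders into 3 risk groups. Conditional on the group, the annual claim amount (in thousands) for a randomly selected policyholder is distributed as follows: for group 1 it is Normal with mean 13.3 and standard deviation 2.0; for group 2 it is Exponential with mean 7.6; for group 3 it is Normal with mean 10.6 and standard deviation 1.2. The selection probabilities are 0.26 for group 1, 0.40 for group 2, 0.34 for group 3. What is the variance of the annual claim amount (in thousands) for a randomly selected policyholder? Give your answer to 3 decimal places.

Per component, 1: μ=13.3, E[X²]=180.89; 2: μ=7.6, E[X²]=115.52; 3: μ=10.6, E[X²]=113.8.
E[X] = 0.26·13.3 + 0.4·7.6 + 0.34·10.6 = 10.102.
E[X²] = 0.26·180.89 + 0.4·115.52 + 0.34·113.8 = 131.931.
Var(X) = E[X²] − (E[X])² = 131.931 − 102.05 = 29.881.

29.881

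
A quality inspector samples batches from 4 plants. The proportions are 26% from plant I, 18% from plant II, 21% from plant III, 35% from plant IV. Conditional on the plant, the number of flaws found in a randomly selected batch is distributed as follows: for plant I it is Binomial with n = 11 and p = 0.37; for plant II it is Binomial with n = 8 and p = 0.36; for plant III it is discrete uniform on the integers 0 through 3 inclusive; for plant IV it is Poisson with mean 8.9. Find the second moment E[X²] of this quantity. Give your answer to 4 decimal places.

For each component E[X²] = Var + (mean)², giving I: 19.129; II: 10.1376; III: 3.5; IV: 88.11.
Overall E[X²] = 0.26·19.129 + 0.18·10.1376 + 0.21·3.5 + 0.35·88.11 = 38.3718.

38.3718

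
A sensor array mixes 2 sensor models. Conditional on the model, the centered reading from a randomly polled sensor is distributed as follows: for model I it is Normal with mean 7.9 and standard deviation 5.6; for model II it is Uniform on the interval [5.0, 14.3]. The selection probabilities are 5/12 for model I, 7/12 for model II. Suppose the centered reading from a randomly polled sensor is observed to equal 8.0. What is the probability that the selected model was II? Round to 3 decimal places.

Likelihoods f(8.0 | ·): I: 0.0712283; II: 0.107527.
Posterior ∝ prior × likelihood. Numerator for II: 0.583333·0.107527 = 0.062724.
Normalizing constant: 0.416667·0.0712283 + 0.583333·0.107527 = 0.0924025.
P(II | observation) = 0.062724 / 0.0924025 = 0.678813.

0.679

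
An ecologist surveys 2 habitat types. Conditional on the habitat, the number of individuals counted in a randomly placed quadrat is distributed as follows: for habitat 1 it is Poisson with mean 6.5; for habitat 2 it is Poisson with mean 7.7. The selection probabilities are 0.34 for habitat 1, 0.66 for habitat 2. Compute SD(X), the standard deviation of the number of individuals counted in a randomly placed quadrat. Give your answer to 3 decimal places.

2.760

Per component, 1: μ=6.5, E[X²]=48.75; 2: μ=7.7, E[X²]=66.99.
E[X] = 0.34·6.5 + 0.66·7.7 = 7.292.
E[X²] = 0.34·48.75 + 0.66·66.99 = 60.7884.
Var(X) = E[X²] − (E[X])² = 60.7884 − 53.1733 = 7.61514.
SD(X) = √7.61514 = 2.75955.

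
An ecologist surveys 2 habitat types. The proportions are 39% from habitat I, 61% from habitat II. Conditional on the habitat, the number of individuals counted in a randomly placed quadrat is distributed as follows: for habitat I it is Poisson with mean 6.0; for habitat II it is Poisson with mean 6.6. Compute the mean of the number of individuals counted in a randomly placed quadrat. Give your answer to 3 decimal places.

6.366

Component means — I: 6; II: 6.6.
E[X] = 0.39·6 + 0.61·6.6 = 6.366.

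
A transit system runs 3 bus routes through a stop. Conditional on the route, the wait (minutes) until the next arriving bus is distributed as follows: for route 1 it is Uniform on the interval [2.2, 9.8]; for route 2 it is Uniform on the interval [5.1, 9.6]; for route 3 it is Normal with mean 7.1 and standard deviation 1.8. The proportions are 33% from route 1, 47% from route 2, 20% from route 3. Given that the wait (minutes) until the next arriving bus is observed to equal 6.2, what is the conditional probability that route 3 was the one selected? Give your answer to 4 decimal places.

Likelihoods f(6.2 | ·): 1: 0.131579; 2: 0.222222; 3: 0.195592.
Posterior ∝ prior × likelihood. Numerator for 3: 0.2·0.195592 = 0.0391184.
Normalizing constant: 0.33·0.131579 + 0.47·0.222222 + 0.2·0.195592 = 0.186984.
P(3 | observation) = 0.0391184 / 0.186984 = 0.209207.

0.2092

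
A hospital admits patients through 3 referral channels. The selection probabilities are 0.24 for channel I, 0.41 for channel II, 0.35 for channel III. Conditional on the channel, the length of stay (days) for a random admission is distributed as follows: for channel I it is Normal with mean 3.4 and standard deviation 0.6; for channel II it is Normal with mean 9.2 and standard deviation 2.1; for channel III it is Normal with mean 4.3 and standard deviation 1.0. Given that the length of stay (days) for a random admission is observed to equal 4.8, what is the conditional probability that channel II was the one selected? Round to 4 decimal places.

Likelihoods f(4.8 | ·): I: 0.0437031; II: 0.0211548; III: 0.352065.
Posterior ∝ prior × likelihood. Numerator for II: 0.41·0.0211548 = 0.00867348.
Normalizing constant: 0.24·0.0437031 + 0.41·0.0211548 + 0.35·0.352065 = 0.142385.
P(II | observation) = 0.00867348 / 0.142385 = 0.0609156.

0.0609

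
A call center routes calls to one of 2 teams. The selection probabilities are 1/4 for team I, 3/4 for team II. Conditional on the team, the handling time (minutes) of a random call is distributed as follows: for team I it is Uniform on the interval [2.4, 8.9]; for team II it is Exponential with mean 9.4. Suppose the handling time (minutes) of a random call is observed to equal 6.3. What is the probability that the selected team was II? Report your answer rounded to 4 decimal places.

0.5149

Likelihoods f(6.3 | ·): I: 0.153846; II: 0.0544255.
Posterior ∝ prior × likelihood. Numerator for II: 0.75·0.0544255 = 0.0408191.
Normalizing constant: 0.25·0.153846 + 0.75·0.0544255 = 0.0792807.
P(II | observation) = 0.0408191 / 0.0792807 = 0.514869.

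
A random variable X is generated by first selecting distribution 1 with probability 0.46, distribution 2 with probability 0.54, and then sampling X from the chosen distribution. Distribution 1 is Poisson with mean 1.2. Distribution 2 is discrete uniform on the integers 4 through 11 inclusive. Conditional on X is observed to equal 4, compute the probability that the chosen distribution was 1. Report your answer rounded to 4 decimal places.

0.1506

Likelihoods P(X=4 | ·): 1: 0.0260232; 2: 0.125.
Posterior ∝ prior × likelihood. Numerator for 1: 0.46·0.0260232 = 0.0119707.
Normalizing constant: 0.46·0.0260232 + 0.54·0.125 = 0.0794707.
P(1 | observation) = 0.0119707 / 0.0794707 = 0.15063.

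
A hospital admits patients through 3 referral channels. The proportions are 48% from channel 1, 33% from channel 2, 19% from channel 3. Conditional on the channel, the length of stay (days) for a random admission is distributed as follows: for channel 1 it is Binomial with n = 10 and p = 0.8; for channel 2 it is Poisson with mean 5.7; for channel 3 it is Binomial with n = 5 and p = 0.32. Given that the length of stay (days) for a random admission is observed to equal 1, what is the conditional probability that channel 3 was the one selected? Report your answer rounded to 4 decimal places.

0.9117

Likelihoods P(X=1 | ·): 1: 4.096e-06; 2: 0.019072; 3: 0.342102.
Posterior ∝ prior × likelihood. Numerator for 3: 0.19·0.342102 = 0.0649994.
Normalizing constant: 0.48·4.096e-06 + 0.33·0.019072 + 0.19·0.342102 = 0.0712951.
P(3 | observation) = 0.0649994 / 0.0712951 = 0.911695.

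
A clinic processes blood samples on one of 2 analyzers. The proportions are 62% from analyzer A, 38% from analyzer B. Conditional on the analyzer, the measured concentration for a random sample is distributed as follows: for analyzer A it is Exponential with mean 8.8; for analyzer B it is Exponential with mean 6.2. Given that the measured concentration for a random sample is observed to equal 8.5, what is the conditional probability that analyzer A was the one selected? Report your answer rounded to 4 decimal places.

0.6328

Likelihoods f(8.5 | ·): A: 0.0432542; B: 0.0409453.
Posterior ∝ prior × likelihood. Numerator for A: 0.62·0.0432542 = 0.0268176.
Normalizing constant: 0.62·0.0432542 + 0.38·0.0409453 = 0.0423768.
P(A | observation) = 0.0268176 / 0.0423768 = 0.632836.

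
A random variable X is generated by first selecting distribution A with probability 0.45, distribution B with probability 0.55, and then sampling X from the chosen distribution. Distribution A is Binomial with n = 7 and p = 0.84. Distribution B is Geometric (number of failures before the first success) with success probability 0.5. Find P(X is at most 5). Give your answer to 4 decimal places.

Conditional on each component, P(X ≤ 5): A: 0.311456; B: 0.984375.
By total probability, P(X ≤ 5) = 0.45·0.311456 + 0.55·0.984375 = 0.681561.

0.6816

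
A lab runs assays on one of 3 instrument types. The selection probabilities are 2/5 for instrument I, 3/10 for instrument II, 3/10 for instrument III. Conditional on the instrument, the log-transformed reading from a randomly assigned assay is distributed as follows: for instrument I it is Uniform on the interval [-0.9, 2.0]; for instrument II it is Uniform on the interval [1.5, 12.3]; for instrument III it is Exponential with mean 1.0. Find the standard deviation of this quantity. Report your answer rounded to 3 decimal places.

Per component, I: μ=0.55, E[X²]=1.00333; II: μ=6.9, E[X²]=57.33; III: μ=1, E[X²]=2.
E[X] = 0.4·0.55 + 0.3·6.9 + 0.3·1 = 2.59.
E[X²] = 0.4·1.00333 + 0.3·57.33 + 0.3·2 = 18.2003.
Var(X) = E[X²] − (E[X])² = 18.2003 − 6.7081 = 11.4922.
SD(X) = √11.4922 = 3.39002.

3.390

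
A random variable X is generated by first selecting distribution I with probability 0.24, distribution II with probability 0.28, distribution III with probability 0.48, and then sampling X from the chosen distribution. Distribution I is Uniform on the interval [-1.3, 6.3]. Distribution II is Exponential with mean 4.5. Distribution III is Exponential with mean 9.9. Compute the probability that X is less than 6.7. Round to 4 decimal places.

Conditional on each component, P(X < 6.7): I: 1; II: 0.774377; III: 0.491743.
By total probability, P(X < 6.7) = 0.24·1 + 0.28·0.774377 + 0.48·0.491743 = 0.692862.

0.6929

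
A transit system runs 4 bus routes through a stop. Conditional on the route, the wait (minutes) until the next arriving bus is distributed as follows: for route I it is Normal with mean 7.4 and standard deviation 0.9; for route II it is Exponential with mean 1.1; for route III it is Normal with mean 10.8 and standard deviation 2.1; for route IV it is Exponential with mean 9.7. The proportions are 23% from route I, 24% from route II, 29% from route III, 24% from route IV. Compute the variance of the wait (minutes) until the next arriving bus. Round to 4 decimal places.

38.4841

Per component, I: μ=7.4, E[X²]=55.57; II: μ=1.1, E[X²]=2.42; III: μ=10.8, E[X²]=121.05; IV: μ=9.7, E[X²]=188.18.
E[X] = 0.23·7.4 + 0.24·1.1 + 0.29·10.8 + 0.24·9.7 = 7.426.
E[X²] = 0.23·55.57 + 0.24·2.42 + 0.29·121.05 + 0.24·188.18 = 93.6296.
Var(X) = E[X²] − (E[X])² = 93.6296 − 55.1455 = 38.4841.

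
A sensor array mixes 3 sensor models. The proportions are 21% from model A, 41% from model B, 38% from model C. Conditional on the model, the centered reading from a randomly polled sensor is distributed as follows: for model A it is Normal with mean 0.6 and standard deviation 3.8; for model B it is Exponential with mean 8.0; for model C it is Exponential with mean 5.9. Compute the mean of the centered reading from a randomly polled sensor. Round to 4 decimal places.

Component means — A: 0.6; B: 8; C: 5.9.
E[X] = 0.21·0.6 + 0.41·8 + 0.38·5.9 = 5.648.

5.6480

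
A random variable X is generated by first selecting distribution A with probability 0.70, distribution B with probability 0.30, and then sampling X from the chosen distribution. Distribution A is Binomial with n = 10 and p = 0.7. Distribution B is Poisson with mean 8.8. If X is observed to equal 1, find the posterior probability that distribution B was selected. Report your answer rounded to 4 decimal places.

Likelihoods P(X=1 | ·): A: 0.000137781; B: 0.00132645.
Posterior ∝ prior × likelihood. Numerator for B: 0.3·0.00132645 = 0.000397935.
Normalizing constant: 0.7·0.000137781 + 0.3·0.00132645 = 0.000494382.
P(B | observation) = 0.000397935 / 0.000494382 = 0.804915.

0.8049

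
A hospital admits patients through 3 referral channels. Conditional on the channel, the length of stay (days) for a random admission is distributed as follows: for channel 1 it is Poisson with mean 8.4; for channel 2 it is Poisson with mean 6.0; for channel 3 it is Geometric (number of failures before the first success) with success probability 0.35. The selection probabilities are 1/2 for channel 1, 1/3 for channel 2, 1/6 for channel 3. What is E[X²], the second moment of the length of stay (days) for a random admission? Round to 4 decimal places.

54.9392

For each component E[X²] = Var + (mean)², giving 1: 78.96; 2: 42; 3: 8.7551.
Overall E[X²] = 0.5·78.96 + 0.333333·42 + 0.166667·8.7551 = 54.9392.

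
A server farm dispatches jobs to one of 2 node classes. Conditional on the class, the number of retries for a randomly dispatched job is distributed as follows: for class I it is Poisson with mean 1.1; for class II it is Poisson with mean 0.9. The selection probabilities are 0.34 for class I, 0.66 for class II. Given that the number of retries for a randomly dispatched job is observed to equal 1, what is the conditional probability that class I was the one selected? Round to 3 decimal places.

Likelihoods P(X=1 | ·): I: 0.366158; II: 0.365913.
Posterior ∝ prior × likelihood. Numerator for I: 0.34·0.366158 = 0.124494.
Normalizing constant: 0.34·0.366158 + 0.66·0.365913 = 0.365996.
P(I | observation) = 0.124494 / 0.365996 = 0.340151.

0.340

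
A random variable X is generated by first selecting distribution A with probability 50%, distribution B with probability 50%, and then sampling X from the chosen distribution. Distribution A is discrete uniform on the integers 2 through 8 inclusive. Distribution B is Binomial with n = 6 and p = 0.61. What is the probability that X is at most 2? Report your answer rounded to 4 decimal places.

Conditional on each component, P(X ≤ 2): A: 0.142857; B: 0.165666.
By total probability, P(X ≤ 2) = 0.5·0.142857 + 0.5·0.165666 = 0.154261.

0.1543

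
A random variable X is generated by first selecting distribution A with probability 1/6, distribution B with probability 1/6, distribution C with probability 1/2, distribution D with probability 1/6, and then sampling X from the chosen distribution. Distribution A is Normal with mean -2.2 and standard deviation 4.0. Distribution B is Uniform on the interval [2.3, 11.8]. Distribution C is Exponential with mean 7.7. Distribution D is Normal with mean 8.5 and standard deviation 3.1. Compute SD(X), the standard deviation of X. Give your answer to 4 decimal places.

7.0027

Per component, A: μ=-2.2, E[X²]=20.84; B: μ=7.05, E[X²]=57.2233; C: μ=7.7, E[X²]=118.58; D: μ=8.5, E[X²]=81.86.
E[X] = 0.166667·-2.2 + 0.166667·7.05 + 0.5·7.7 + 0.166667·8.5 = 6.075.
E[X²] = 0.166667·20.84 + 0.166667·57.2233 + 0.5·118.58 + 0.166667·81.86 = 85.9439.
Var(X) = E[X²] − (E[X])² = 85.9439 − 36.9056 = 49.0383.
SD(X) = √49.0383 = 7.00273.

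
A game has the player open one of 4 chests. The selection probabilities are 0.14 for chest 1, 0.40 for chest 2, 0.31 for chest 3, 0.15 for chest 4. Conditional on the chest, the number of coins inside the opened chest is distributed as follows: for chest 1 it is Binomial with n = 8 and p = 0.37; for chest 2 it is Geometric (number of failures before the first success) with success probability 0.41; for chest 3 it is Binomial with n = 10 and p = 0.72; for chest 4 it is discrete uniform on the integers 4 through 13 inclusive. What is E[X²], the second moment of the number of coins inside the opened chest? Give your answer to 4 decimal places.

For each component E[X²] = Var + (mean)², giving 1: 10.6264; 2: 5.58061; 3: 53.856; 4: 80.5.
Overall E[X²] = 0.14·10.6264 + 0.4·5.58061 + 0.31·53.856 + 0.15·80.5 = 32.4903.

32.4903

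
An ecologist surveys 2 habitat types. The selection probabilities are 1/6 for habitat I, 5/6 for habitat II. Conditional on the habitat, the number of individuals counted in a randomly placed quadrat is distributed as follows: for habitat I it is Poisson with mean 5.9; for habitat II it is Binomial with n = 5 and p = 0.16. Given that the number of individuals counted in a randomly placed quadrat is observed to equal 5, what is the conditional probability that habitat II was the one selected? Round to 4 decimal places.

Likelihoods P(X=5 | ·): I: 0.163208; II: 0.000104858.
Posterior ∝ prior × likelihood. Numerator for II: 0.833333·0.000104858 = 8.73813e-05.
Normalizing constant: 0.166667·0.163208 + 0.833333·0.000104858 = 0.0272887.
P(II | observation) = 8.73813e-05 / 0.0272887 = 0.00320211.

0.0032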